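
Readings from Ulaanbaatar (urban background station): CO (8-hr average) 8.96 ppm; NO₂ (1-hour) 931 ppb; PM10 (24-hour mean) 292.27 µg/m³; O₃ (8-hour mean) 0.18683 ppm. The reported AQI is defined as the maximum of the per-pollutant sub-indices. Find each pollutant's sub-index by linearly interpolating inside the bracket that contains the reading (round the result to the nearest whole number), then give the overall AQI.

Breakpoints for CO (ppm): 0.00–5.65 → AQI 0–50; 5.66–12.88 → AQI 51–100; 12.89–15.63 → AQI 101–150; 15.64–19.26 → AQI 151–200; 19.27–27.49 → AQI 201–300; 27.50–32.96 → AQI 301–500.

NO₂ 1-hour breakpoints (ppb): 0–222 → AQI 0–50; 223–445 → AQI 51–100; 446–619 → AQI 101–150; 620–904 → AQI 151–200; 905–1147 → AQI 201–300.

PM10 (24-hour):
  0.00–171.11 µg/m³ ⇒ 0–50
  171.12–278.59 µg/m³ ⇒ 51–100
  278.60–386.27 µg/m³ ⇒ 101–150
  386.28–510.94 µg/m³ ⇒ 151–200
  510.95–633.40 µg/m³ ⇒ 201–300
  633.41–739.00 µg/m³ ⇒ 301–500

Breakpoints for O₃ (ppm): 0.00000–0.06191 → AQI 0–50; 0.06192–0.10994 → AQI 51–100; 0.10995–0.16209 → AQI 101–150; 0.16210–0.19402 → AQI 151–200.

CO: row 5.66–12.88 (AQI 51–100). (100−51)·(8.96−5.66)/(12.88−5.66) + 51 = 49·3.30/7.22 + 51 ≈ 73.40 → 73.
NO₂: 931 ∈ [905, 1147] ↔ index [201, 300].
201 + (931−905)·(300−201)/(1147−905) = 201 + 26·99/242 ≈ 211.64, so AQI = 212.
PM10: row 278.60–386.27 (AQI 101–150). (150−101)·(292.27−278.60)/(386.27−278.60) + 101 = 49·13.67/107.67 + 101 ≈ 107.22 → 107.
O₃: 0.18683 ∈ [0.16210, 0.19402] ↔ index [151, 200].
151 + (0.18683−0.16210)·(200−151)/(0.19402−0.16210) = 151 + 0.02473·49/0.03192 ≈ 188.96, so AQI = 189.
Sub-indices: CO→73, NO₂→212, PM10→107, O₃→189. Overall AQI = max = 212; dominant pollutant is NO₂.

212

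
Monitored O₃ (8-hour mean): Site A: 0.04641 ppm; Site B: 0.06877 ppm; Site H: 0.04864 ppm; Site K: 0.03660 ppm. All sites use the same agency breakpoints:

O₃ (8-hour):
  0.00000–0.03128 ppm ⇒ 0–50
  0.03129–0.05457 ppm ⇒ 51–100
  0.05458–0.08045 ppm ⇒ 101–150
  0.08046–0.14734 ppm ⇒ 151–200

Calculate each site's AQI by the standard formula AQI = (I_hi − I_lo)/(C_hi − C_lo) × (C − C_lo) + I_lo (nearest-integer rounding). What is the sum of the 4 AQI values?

Site A: 0.04641 lies in 0.03129–0.05457, so I_lo=51, I_hi=100, C_lo=0.03129, C_hi=0.05457.
(100−51)/(0.05457−0.03129) × (0.04641−0.03129) + 51 = 49/0.02328 × 0.01512 + 51 ≈ 82.82 → 83.
Site B: row 0.05458–0.08045 (AQI 101–150). (150−101)·(0.06877−0.05458)/(0.08045−0.05458) + 101 = 49·0.01419/0.02587 + 101 ≈ 127.88 → 128.
Site H: 0.04864 lies in 0.03129–0.05457, so I_lo=51, I_hi=100, C_lo=0.03129, C_hi=0.05457.
(100−51)/(0.05457−0.03129) × (0.04864−0.03129) + 51 = 49/0.02328 × 0.01735 + 51 ≈ 87.52 → 88.
Site K: 0.03660 lies in 0.03129–0.05457, so I_lo=51, I_hi=100, C_lo=0.03129, C_hi=0.05457.
(100−51)/(0.05457−0.03129) × (0.03660−0.03129) + 51 = 49/0.02328 × 0.00531 + 51 ≈ 62.18 → 62.
AQIs: Site A=83, Site B=128, Site H=88, Site K=62. Sum = 83 + 128 + 88 + 62 = 361.

361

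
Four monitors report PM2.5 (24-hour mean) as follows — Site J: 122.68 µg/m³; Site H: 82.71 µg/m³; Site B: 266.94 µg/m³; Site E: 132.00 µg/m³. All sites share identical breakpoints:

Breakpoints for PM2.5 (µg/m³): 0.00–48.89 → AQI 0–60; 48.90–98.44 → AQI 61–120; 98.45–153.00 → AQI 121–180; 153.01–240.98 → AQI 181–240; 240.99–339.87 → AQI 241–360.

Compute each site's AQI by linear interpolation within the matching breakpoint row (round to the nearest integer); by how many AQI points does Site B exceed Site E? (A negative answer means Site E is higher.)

Site J: 122.68 ∈ [98.45, 153.00] ↔ index [121, 180].
121 + (122.68−98.45)·(180−121)/(153.00−98.45) = 121 + 24.23·59/54.55 ≈ 147.21, so AQI = 147.
Site H: 82.71 ∈ [48.90, 98.44] ↔ index [61, 120].
61 + (82.71−48.90)·(120−61)/(98.44−48.90) = 61 + 33.81·59/49.54 ≈ 101.27, so AQI = 101.
Site B: 266.94 lies in 240.99–339.87, so I_lo=241, I_hi=360, C_lo=240.99, C_hi=339.87.
(360−241)/(339.87−240.99) × (266.94−240.99) + 241 = 119/98.88 × 25.95 + 241 ≈ 272.23 → 272.
Site E 132.00: bracket 98.45–153.00 → index 121–180; slope 59/54.55, offset 33.55.
AQI = 121 + 59/54.55·33.55 ≈ 157.29 ⇒ 157.
AQIs: Site J=147, Site H=101, Site B=272, Site E=157. Site B (272) − Site E (157) = 115.

115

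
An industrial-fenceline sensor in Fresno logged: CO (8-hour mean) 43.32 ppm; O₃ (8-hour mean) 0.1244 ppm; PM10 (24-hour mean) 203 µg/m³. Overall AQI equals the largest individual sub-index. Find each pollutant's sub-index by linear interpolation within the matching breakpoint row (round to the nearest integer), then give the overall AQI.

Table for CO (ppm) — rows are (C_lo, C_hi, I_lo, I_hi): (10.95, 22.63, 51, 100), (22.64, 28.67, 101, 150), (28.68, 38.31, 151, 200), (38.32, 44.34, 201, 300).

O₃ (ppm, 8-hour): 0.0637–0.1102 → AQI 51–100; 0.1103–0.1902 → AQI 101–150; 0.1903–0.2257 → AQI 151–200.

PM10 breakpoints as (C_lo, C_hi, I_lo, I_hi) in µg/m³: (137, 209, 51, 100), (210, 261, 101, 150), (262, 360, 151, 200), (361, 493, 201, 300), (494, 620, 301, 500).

283

CO: row 38.32–44.34 (AQI 201–300). (300−201)·(43.32−38.32)/(44.34−38.32) + 201 = 99·5.00/6.02 + 201 ≈ 283.23 → 283.
O₃: 0.1244 ∈ [0.1103, 0.1902] ↔ index [101, 150].
101 + (0.1244−0.1103)·(150−101)/(0.1902−0.1103) = 101 + 0.0141·49/0.0799 ≈ 109.65, so AQI = 110.
PM10: row 137–209 (AQI 51–100). (100−51)·(203−137)/(209−137) + 51 = 49·66/72 + 51 ≈ 95.92 → 96.
Sub-indices: CO→283, O₃→110, PM10→96. Overall AQI = max = 283; dominant pollutant is CO.
AQI 283: Very Unhealthy.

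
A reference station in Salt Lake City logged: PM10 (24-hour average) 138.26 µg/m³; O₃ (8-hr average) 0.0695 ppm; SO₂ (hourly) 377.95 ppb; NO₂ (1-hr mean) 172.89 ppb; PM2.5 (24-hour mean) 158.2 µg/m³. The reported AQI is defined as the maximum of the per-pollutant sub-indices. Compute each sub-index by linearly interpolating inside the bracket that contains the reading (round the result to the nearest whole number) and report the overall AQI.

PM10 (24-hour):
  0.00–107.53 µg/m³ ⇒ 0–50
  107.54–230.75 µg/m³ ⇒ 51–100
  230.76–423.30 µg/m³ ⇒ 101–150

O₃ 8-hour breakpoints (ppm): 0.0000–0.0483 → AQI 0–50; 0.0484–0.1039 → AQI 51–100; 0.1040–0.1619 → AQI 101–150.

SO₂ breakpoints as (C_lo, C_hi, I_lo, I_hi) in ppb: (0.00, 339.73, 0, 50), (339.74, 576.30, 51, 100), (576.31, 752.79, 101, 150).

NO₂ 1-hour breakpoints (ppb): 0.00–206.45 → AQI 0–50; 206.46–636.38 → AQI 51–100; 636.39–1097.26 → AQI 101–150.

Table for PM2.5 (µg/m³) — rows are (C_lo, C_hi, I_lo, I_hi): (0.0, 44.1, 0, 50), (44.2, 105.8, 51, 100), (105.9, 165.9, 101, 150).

PM10: 138.26 lies in 107.54–230.75, so I_lo=51, I_hi=100, C_lo=107.54, C_hi=230.75.
(100−51)/(230.75−107.54) × (138.26−107.54) + 51 = 49/123.21 × 30.72 + 51 ≈ 63.22 → 63.
O₃ 0.0695: bracket 0.0484–0.1039 → index 51–100; slope 49/0.0555, offset 0.0211.
AQI = 51 + 49/0.0555·0.0211 ≈ 69.63 ⇒ 70.
SO₂: 377.95 ∈ [339.74, 576.30] ↔ index [51, 100].
51 + (377.95−339.74)·(100−51)/(576.30−339.74) = 51 + 38.21·49/236.56 ≈ 58.91, so AQI = 59.
NO₂: 172.89 ∈ [0.00, 206.45] ↔ index [0, 50].
0 + (172.89−0.00)·(50−0)/(206.45−0.00) = 0 + 172.89·50/206.45 ≈ 41.87, so AQI = 42.
PM2.5: 158.2 ∈ [105.9, 165.9] ↔ index [101, 150].
101 + (158.2−105.9)·(150−101)/(165.9−105.9) = 101 + 52.3·49/60.0 ≈ 143.71, so AQI = 144.
Sub-indices: PM10→63, O₃→70, SO₂→59, NO₂→42, PM2.5→144. Overall AQI = max = 144; dominant pollutant is PM2.5.

144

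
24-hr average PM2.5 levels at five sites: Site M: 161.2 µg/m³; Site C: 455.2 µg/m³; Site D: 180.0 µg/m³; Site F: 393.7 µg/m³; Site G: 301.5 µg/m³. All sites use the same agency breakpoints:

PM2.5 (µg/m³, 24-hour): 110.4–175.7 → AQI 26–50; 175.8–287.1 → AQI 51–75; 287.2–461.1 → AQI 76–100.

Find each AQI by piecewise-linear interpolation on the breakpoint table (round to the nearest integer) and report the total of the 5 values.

365

Site M 161.2: bracket 110.4–175.7 → index 26–50; slope 24/65.3, offset 50.8.
AQI = 26 + 24/65.3·50.8 ≈ 44.67 ⇒ 45.
Site C: 455.2 lies in 287.2–461.1, so I_lo=76, I_hi=100, C_lo=287.2, C_hi=461.1.
(100−76)/(461.1−287.2) × (455.2−287.2) + 76 = 24/173.9 × 168.0 + 76 ≈ 99.19 → 99.
Site D: 180.0 lies in 175.8–287.1, so I_lo=51, I_hi=75, C_lo=175.8, C_hi=287.1.
(75−51)/(287.1−175.8) × (180.0−175.8) + 51 = 24/111.3 × 4.2 + 51 ≈ 51.91 → 52.
Site F: 393.7 lies in 287.2–461.1, so I_lo=76, I_hi=100, C_lo=287.2, C_hi=461.1.
(100−76)/(461.1−287.2) × (393.7−287.2) + 76 = 24/173.9 × 106.5 + 76 ≈ 90.70 → 91.
Site G: 301.5 lies in 287.2–461.1, so I_lo=76, I_hi=100, C_lo=287.2, C_hi=461.1.
(100−76)/(461.1−287.2) × (301.5−287.2) + 76 = 24/173.9 × 14.3 + 76 ≈ 77.97 → 78.
AQIs: Site M=45, Site C=99, Site D=52, Site F=91, Site G=78. Sum = 45 + 99 + 52 + 91 + 78 = 365.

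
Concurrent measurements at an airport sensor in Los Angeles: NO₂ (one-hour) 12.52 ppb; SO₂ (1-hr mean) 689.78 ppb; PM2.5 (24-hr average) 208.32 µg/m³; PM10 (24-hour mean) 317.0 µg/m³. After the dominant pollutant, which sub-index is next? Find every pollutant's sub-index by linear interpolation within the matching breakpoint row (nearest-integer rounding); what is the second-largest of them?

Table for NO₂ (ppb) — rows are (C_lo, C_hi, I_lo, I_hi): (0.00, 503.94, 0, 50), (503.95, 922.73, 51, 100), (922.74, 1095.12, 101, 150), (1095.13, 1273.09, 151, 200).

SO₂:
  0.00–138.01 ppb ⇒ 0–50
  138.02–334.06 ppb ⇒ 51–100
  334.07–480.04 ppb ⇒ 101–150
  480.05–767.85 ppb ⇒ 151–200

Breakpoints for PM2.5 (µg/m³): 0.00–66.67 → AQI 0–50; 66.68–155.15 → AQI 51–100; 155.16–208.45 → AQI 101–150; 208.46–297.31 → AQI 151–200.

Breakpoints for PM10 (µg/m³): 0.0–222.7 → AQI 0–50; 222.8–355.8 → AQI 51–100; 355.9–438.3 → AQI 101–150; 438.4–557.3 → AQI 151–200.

NO₂: row 0.00–503.94 (AQI 0–50). (50−0)·(12.52−0.00)/(503.94−0.00) + 0 = 50·12.52/503.94 + 0 ≈ 1.24 → 1.
SO₂: 689.78 ∈ [480.05, 767.85] ↔ index [151, 200].
151 + (689.78−480.05)·(200−151)/(767.85−480.05) = 151 + 209.73·49/287.80 ≈ 186.71, so AQI = 187.
PM2.5: 208.32 lies in 155.16–208.45, so I_lo=101, I_hi=150, C_lo=155.16, C_hi=208.45.
(150−101)/(208.45−155.16) × (208.32−155.16) + 101 = 49/53.29 × 53.16 + 101 ≈ 149.88 → 150.
PM10: row 222.8–355.8 (AQI 51–100). (100−51)·(317.0−222.8)/(355.8−222.8) + 51 = 49·94.2/133.0 + 51 ≈ 85.71 → 86.
Sub-indices: NO₂→1, SO₂→187, PM2.5→150, PM10→86. Ranked high→low: 187, 150, 86, 1. Second-highest sub-index = 150.

150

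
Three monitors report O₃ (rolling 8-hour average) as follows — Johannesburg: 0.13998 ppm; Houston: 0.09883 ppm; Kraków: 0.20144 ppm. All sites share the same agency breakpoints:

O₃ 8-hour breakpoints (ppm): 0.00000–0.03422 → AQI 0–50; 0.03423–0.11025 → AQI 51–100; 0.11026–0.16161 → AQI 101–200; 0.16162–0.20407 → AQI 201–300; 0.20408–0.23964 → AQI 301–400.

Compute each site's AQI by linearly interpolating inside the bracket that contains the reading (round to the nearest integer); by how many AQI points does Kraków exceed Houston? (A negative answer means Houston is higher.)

201

Johannesburg: 0.13998 ∈ [0.11026, 0.16161] ↔ index [101, 200].
101 + (0.13998−0.11026)·(200−101)/(0.16161−0.11026) = 101 + 0.02972·99/0.05135 ≈ 158.30, so AQI = 158.
Houston: 0.09883 ∈ [0.03423, 0.11025] ↔ index [51, 100].
51 + (0.09883−0.03423)·(100−51)/(0.11025−0.03423) = 51 + 0.06460·49/0.07602 ≈ 92.64, so AQI = 93.
Kraków 0.20144: bracket 0.16162–0.20407 → index 201–300; slope 99/0.04245, offset 0.03982.
AQI = 201 + 99/0.04245·0.03982 ≈ 293.87 ⇒ 294.
AQIs: Johannesburg=158, Houston=93, Kraków=294. Kraków (294) − Houston (93) = 201.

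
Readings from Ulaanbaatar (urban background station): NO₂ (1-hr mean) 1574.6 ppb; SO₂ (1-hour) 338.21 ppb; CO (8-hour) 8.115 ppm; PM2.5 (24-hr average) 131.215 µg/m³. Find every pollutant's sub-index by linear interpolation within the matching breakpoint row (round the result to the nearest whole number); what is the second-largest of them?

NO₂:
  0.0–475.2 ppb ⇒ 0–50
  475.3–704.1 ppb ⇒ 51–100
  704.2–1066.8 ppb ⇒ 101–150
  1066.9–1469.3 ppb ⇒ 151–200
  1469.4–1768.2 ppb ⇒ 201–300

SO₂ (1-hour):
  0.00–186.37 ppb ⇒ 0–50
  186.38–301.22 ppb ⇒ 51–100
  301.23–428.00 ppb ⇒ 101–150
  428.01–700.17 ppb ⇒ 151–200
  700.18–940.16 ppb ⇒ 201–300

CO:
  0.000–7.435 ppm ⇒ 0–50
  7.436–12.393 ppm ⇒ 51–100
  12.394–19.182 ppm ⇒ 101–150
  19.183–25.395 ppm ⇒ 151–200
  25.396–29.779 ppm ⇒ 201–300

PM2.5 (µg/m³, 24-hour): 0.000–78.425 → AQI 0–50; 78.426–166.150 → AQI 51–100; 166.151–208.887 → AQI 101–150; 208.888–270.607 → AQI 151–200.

NO₂: 1574.6 lies in 1469.4–1768.2, so I_lo=201, I_hi=300, C_lo=1469.4, C_hi=1768.2.
(300−201)/(1768.2−1469.4) × (1574.6−1469.4) + 201 = 99/298.8 × 105.2 + 201 ≈ 235.86 → 236.
SO₂: 338.21 lies in 301.23–428.00, so I_lo=101, I_hi=150, C_lo=301.23, C_hi=428.00.
(150−101)/(428.00−301.23) × (338.21−301.23) + 101 = 49/126.77 × 36.98 + 101 ≈ 115.29 → 115.
CO: 8.115 lies in 7.436–12.393, so I_lo=51, I_hi=100, C_lo=7.436, C_hi=12.393.
(100−51)/(12.393−7.436) × (8.115−7.436) + 51 = 49/4.957 × 0.679 + 51 ≈ 57.71 → 58.
PM2.5: row 78.426–166.150 (AQI 51–100). (100−51)·(131.215−78.426)/(166.150−78.426) + 51 = 49·52.789/87.724 + 51 ≈ 80.49 → 80.
Sub-indices: NO₂→236, SO₂→115, CO→58, PM2.5→80. Ranked high→low: 236, 115, 80, 58. Second-highest sub-index = 115.

115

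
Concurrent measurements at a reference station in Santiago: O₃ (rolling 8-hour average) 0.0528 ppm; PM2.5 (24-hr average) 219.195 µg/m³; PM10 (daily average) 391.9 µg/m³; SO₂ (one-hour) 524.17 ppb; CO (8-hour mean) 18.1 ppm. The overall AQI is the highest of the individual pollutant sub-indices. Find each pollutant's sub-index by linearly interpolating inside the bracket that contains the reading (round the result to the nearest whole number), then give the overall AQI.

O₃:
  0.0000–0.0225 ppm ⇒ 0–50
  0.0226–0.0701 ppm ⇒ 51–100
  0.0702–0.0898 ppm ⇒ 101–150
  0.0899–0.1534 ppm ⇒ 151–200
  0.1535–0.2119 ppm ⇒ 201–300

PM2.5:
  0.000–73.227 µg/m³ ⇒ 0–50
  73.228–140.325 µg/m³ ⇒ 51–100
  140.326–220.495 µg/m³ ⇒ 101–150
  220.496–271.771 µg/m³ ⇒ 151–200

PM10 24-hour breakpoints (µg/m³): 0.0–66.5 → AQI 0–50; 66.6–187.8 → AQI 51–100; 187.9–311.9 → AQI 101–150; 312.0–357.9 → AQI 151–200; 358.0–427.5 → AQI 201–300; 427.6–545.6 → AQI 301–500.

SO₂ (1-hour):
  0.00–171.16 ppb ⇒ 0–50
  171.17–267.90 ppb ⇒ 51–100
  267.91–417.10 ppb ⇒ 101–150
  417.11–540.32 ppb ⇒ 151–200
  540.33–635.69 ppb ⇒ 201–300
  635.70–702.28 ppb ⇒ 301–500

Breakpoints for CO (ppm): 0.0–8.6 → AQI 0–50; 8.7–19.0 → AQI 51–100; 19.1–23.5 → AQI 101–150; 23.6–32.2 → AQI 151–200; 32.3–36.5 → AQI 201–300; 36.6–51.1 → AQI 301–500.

O₃: row 0.0226–0.0701 (AQI 51–100). (100−51)·(0.0528−0.0226)/(0.0701−0.0226) + 51 = 49·0.0302/0.0475 + 51 ≈ 82.15 → 82.
PM2.5: 219.195 lies in 140.326–220.495, so I_lo=101, I_hi=150, C_lo=140.326, C_hi=220.495.
(150−101)/(220.495−140.326) × (219.195−140.326) + 101 = 49/80.169 × 78.869 + 101 ≈ 149.21 → 149.
PM10: row 358.0–427.5 (AQI 201–300). (300−201)·(391.9−358.0)/(427.5−358.0) + 201 = 99·33.9/69.5 + 201 ≈ 249.29 → 249.
SO₂: row 417.11–540.32 (AQI 151–200). (200−151)·(524.17−417.11)/(540.32−417.11) + 151 = 49·107.06/123.21 + 151 ≈ 193.58 → 194.
CO: row 8.7–19.0 (AQI 51–100). (100−51)·(18.1−8.7)/(19.0−8.7) + 51 = 49·9.4/10.3 + 51 ≈ 95.72 → 96.
Sub-indices: O₃→82, PM2.5→149, PM10→249, SO₂→194, CO→96. Overall AQI = max = 249; dominant pollutant is PM10.

249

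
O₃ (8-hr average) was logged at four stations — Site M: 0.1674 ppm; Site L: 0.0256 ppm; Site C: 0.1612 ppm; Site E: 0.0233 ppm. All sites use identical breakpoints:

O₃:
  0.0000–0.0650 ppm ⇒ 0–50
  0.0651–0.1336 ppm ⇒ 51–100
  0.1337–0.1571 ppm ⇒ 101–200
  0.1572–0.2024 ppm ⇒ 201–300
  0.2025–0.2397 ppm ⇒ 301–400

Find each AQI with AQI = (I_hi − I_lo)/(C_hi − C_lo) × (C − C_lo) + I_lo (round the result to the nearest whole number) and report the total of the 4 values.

471

Site M: 0.1674 ∈ [0.1572, 0.2024] ↔ index [201, 300].
201 + (0.1674−0.1572)·(300−201)/(0.2024−0.1572) = 201 + 0.0102·99/0.0452 ≈ 223.34, so AQI = 223.
Site L: row 0.0000–0.0650 (AQI 0–50). (50−0)·(0.0256−0.0000)/(0.0650−0.0000) + 0 = 50·0.0256/0.0650 + 0 ≈ 19.69 → 20.
Site C: 0.1612 lies in 0.1572–0.2024, so I_lo=201, I_hi=300, C_lo=0.1572, C_hi=0.2024.
(300−201)/(0.2024−0.1572) × (0.1612−0.1572) + 201 = 99/0.0452 × 0.0040 + 201 ≈ 209.76 → 210.
Site E: row 0.0000–0.0650 (AQI 0–50). (50−0)·(0.0233−0.0000)/(0.0650−0.0000) + 0 = 50·0.0233/0.0650 + 0 ≈ 17.92 → 18.
AQIs: Site M=223, Site L=20, Site C=210, Site E=18. Sum = 223 + 20 + 210 + 18 = 471.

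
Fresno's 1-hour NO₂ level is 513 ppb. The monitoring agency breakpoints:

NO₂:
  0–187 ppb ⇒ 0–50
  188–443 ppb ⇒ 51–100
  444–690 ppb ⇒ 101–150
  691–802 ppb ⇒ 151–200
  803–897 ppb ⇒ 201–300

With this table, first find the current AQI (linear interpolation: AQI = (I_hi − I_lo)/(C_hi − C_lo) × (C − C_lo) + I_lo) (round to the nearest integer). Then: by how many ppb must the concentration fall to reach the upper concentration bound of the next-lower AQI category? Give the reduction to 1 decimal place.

NO₂ 513: bracket 444–690 → index 101–150; slope 49/246, offset 69.
AQI = 101 + 49/246·69 ≈ 114.74 ⇒ 115.
Current AQI 115 is in the Unhealthy for Sensitive Groups range (101–150). The next-lower category tops out at AQI 100, whose upper concentration bound is 443 ppb.
Reduction needed = 513 − 443 = 70.0 ppb.

70.0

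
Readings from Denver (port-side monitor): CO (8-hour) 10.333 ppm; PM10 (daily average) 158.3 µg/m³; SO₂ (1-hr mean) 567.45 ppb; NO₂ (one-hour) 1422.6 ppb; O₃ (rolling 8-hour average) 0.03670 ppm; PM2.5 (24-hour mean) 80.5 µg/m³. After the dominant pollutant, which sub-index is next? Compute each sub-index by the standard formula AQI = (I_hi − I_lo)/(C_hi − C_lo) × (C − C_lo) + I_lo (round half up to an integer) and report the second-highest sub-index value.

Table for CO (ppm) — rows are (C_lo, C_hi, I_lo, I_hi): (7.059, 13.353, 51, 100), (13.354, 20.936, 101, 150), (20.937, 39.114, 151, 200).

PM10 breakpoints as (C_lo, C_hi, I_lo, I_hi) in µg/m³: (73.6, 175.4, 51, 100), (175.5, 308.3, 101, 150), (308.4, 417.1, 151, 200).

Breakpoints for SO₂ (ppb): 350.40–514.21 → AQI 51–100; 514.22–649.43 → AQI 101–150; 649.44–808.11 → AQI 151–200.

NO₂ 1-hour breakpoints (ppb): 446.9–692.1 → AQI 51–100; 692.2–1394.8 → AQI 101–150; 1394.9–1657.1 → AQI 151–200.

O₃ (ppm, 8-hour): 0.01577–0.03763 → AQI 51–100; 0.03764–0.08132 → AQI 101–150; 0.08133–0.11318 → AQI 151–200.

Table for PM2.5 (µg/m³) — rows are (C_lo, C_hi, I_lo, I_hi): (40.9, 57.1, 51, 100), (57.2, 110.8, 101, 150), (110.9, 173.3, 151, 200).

122

CO 10.333: bracket 7.059–13.353 → index 51–100; slope 49/6.294, offset 3.274.
AQI = 51 + 49/6.294·3.274 ≈ 76.49 ⇒ 76.
PM10 158.3: bracket 73.6–175.4 → index 51–100; slope 49/101.8, offset 84.7.
AQI = 51 + 49/101.8·84.7 ≈ 91.77 ⇒ 92.
SO₂ 567.45: bracket 514.22–649.43 → index 101–150; slope 49/135.21, offset 53.23.
AQI = 101 + 49/135.21·53.23 ≈ 120.29 ⇒ 120.
NO₂ 1422.6: bracket 1394.9–1657.1 → index 151–200; slope 49/262.2, offset 27.7.
AQI = 151 + 49/262.2·27.7 ≈ 156.18 ⇒ 156.
O₃ 0.03670: bracket 0.01577–0.03763 → index 51–100; slope 49/0.02186, offset 0.02093.
AQI = 51 + 49/0.02186·0.02093 ≈ 97.92 ⇒ 98.
PM2.5: 80.5 lies in 57.2–110.8, so I_lo=101, I_hi=150, C_lo=57.2, C_hi=110.8.
(150−101)/(110.8−57.2) × (80.5−57.2) + 101 = 49/53.6 × 23.3 + 101 ≈ 122.30 → 122.
Sub-indices: CO→76, PM10→92, SO₂→120, NO₂→156, O₃→98, PM2.5→122. Ranked high→low: 156, 122, 120, 98, 92, 76. Second-highest sub-index = 122.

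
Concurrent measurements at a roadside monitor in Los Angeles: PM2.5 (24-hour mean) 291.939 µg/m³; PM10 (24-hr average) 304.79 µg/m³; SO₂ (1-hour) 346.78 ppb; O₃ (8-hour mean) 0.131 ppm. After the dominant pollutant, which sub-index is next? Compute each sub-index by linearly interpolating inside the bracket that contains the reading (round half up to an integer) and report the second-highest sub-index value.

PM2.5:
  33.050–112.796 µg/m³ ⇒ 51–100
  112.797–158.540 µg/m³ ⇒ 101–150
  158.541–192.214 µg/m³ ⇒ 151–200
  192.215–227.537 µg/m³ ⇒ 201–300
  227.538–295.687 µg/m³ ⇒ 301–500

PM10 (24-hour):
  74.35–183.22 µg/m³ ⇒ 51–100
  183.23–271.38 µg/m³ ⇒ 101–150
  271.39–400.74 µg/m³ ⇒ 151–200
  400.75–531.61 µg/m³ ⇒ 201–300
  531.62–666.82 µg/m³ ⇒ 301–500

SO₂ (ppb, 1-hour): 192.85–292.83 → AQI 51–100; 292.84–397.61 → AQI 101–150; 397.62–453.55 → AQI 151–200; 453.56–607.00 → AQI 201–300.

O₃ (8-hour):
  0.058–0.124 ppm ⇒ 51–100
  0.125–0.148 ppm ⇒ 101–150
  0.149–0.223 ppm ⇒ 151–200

164

PM2.5: 291.939 ∈ [227.538, 295.687] ↔ index [301, 500].
301 + (291.939−227.538)·(500−301)/(295.687−227.538) = 301 + 64.401·199/68.149 ≈ 489.06, so AQI = 489.
PM10 304.79: bracket 271.39–400.74 → index 151–200; slope 49/129.35, offset 33.40.
AQI = 151 + 49/129.35·33.40 ≈ 163.65 ⇒ 164.
SO₂: 346.78 lies in 292.84–397.61, so I_lo=101, I_hi=150, C_lo=292.84, C_hi=397.61.
(150−101)/(397.61−292.84) × (346.78−292.84) + 101 = 49/104.77 × 53.94 + 101 ≈ 126.23 → 126.
O₃ 0.131: bracket 0.125–0.148 → index 101–150; slope 49/0.023, offset 0.006.
AQI = 101 + 49/0.023·0.006 ≈ 113.78 ⇒ 114.
Sub-indices: PM2.5→489, PM10→164, SO₂→126, O₃→114. Ranked high→low: 489, 164, 126, 114. Second-highest sub-index = 164.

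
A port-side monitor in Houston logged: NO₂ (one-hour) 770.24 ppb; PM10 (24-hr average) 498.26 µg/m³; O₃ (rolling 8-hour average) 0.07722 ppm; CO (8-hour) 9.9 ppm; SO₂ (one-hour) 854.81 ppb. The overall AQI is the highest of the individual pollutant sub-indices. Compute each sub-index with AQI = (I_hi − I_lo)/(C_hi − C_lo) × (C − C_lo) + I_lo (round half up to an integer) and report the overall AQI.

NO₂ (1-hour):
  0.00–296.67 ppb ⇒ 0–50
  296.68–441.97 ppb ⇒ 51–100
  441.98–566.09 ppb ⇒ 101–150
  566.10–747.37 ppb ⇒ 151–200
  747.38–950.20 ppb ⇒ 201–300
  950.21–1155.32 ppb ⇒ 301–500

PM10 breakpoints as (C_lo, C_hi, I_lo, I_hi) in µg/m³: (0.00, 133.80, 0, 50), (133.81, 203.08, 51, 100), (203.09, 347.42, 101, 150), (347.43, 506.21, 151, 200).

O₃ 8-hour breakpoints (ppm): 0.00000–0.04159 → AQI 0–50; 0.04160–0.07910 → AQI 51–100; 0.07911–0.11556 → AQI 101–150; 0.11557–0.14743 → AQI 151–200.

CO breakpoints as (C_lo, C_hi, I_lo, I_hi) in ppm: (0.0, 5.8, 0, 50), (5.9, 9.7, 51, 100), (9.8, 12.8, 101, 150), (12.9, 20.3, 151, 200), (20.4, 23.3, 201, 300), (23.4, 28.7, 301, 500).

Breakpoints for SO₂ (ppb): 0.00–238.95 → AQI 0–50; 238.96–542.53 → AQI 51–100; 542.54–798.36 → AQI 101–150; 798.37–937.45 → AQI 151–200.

212

NO₂: 770.24 lies in 747.38–950.20, so I_lo=201, I_hi=300, C_lo=747.38, C_hi=950.20.
(300−201)/(950.20−747.38) × (770.24−747.38) + 201 = 99/202.82 × 22.86 + 201 ≈ 212.16 → 212.
PM10: 498.26 lies in 347.43–506.21, so I_lo=151, I_hi=200, C_lo=347.43, C_hi=506.21.
(200−151)/(506.21−347.43) × (498.26−347.43) + 151 = 49/158.78 × 150.83 + 151 ≈ 197.55 → 198.
O₃: 0.07722 ∈ [0.04160, 0.07910] ↔ index [51, 100].
51 + (0.07722−0.04160)·(100−51)/(0.07910−0.04160) = 51 + 0.03562·49/0.03750 ≈ 97.54, so AQI = 98.
CO 9.9: bracket 9.8–12.8 → index 101–150; slope 49/3.0, offset 0.1.
AQI = 101 + 49/3.0·0.1 ≈ 102.63 ⇒ 103.
SO₂ 854.81: bracket 798.37–937.45 → index 151–200; slope 49/139.08, offset 56.44.
AQI = 151 + 49/139.08·56.44 ≈ 170.88 ⇒ 171.
Sub-indices: NO₂→212, PM10→198, O₃→98, CO→103, SO₂→171. Overall AQI = max = 212; dominant pollutant is NO₂.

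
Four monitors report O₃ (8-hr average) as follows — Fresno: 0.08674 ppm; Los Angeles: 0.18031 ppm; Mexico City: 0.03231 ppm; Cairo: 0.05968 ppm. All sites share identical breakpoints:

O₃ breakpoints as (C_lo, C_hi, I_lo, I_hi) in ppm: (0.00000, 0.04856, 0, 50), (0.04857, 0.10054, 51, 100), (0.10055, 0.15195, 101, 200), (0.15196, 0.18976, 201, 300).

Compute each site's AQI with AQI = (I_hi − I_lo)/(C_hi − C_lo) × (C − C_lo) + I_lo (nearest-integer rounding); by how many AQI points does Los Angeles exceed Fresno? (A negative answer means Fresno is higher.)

Fresno: 0.08674 ∈ [0.04857, 0.10054] ↔ index [51, 100].
51 + (0.08674−0.04857)·(100−51)/(0.10054−0.04857) = 51 + 0.03817·49/0.05197 ≈ 86.99, so AQI = 87.
Los Angeles: 0.18031 ∈ [0.15196, 0.18976] ↔ index [201, 300].
201 + (0.18031−0.15196)·(300−201)/(0.18976−0.15196) = 201 + 0.02835·99/0.03780 ≈ 275.25, so AQI = 275.
Mexico City: 0.03231 lies in 0.00000–0.04856, so I_lo=0, I_hi=50, C_lo=0.00000, C_hi=0.04856.
(50−0)/(0.04856−0.00000) × (0.03231−0.00000) + 0 = 50/0.04856 × 0.03231 + 0 ≈ 33.27 → 33.
Cairo 0.05968: bracket 0.04857–0.10054 → index 51–100; slope 49/0.05197, offset 0.01111.
AQI = 51 + 49/0.05197·0.01111 ≈ 61.48 ⇒ 61.
AQIs: Fresno=87, Los Angeles=275, Mexico City=33, Cairo=61. Los Angeles (275) − Fresno (87) = 188.

188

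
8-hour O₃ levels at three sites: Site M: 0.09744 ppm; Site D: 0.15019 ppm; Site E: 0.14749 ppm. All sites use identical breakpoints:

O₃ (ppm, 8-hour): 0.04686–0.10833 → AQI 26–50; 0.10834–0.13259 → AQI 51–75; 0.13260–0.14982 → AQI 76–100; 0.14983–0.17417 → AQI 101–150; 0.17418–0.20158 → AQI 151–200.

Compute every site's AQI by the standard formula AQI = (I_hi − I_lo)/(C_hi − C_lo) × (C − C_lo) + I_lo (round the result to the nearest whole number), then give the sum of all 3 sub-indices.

Site M 0.09744: bracket 0.04686–0.10833 → index 26–50; slope 24/0.06147, offset 0.05058.
AQI = 26 + 24/0.06147·0.05058 ≈ 45.75 ⇒ 46.
Site D: 0.15019 lies in 0.14983–0.17417, so I_lo=101, I_hi=150, C_lo=0.14983, C_hi=0.17417.
(150−101)/(0.17417−0.14983) × (0.15019−0.14983) + 101 = 49/0.02434 × 0.00036 + 101 ≈ 101.72 → 102.
Site E: row 0.13260–0.14982 (AQI 76–100). (100−76)·(0.14749−0.13260)/(0.14982−0.13260) + 76 = 24·0.01489/0.01722 + 76 ≈ 96.75 → 97.
AQIs: Site M=46, Site D=102, Site E=97. Sum = 46 + 102 + 97 = 245.

245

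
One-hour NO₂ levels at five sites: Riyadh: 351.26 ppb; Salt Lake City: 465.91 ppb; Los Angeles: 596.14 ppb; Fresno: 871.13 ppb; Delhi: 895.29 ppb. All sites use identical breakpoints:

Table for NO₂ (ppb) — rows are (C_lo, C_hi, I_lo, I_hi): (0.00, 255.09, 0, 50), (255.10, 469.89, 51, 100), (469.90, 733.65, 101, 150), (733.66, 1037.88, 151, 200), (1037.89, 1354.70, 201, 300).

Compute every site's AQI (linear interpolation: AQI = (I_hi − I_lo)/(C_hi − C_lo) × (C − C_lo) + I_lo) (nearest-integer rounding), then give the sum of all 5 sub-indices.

646

Riyadh: row 255.10–469.89 (AQI 51–100). (100−51)·(351.26−255.10)/(469.89−255.10) + 51 = 49·96.16/214.79 + 51 ≈ 72.94 → 73.
Salt Lake City: 465.91 lies in 255.10–469.89, so I_lo=51, I_hi=100, C_lo=255.10, C_hi=469.89.
(100−51)/(469.89−255.10) × (465.91−255.10) + 51 = 49/214.79 × 210.81 + 51 ≈ 99.09 → 99.
Los Angeles 596.14: bracket 469.90–733.65 → index 101–150; slope 49/263.75, offset 126.24.
AQI = 101 + 49/263.75·126.24 ≈ 124.45 ⇒ 124.
Fresno: 871.13 ∈ [733.66, 1037.88] ↔ index [151, 200].
151 + (871.13−733.66)·(200−151)/(1037.88−733.66) = 151 + 137.47·49/304.22 ≈ 173.14, so AQI = 173.
Delhi: row 733.66–1037.88 (AQI 151–200). (200−151)·(895.29−733.66)/(1037.88−733.66) + 151 = 49·161.63/304.22 + 151 ≈ 177.03 → 177.
AQIs: Riyadh=73, Salt Lake City=99, Los Angeles=124, Fresno=173, Delhi=177. Sum = 73 + 99 + 124 + 173 + 177 = 646.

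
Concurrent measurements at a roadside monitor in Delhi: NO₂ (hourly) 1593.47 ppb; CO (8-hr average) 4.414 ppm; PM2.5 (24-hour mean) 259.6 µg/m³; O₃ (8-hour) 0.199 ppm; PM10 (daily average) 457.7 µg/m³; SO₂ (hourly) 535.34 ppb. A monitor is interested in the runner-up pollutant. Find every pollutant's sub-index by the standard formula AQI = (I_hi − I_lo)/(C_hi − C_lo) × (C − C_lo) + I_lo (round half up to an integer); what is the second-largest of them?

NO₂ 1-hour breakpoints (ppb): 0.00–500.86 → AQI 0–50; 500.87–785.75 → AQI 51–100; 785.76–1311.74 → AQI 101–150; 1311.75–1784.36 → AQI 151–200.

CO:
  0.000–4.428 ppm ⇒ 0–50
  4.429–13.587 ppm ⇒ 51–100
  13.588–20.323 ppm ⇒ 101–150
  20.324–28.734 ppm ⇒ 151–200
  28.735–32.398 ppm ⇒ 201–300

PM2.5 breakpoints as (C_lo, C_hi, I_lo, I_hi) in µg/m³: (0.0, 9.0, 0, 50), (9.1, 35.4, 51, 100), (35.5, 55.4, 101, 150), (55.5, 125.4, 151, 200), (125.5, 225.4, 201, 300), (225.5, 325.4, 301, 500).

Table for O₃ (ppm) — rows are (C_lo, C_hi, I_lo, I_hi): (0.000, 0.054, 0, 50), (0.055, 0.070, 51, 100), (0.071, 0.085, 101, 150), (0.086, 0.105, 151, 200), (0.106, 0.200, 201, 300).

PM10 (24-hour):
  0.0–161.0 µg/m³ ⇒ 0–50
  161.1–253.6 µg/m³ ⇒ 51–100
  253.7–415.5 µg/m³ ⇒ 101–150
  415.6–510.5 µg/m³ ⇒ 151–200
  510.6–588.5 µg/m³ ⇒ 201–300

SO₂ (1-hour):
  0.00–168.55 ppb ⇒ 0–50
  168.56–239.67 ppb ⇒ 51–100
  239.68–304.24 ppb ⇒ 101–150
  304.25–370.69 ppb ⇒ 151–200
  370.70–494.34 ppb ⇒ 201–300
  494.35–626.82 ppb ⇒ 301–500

NO₂ 1593.47: bracket 1311.75–1784.36 → index 151–200; slope 49/472.61, offset 281.72.
AQI = 151 + 49/472.61·281.72 ≈ 180.21 ⇒ 180.
CO: 4.414 ∈ [0.000, 4.428] ↔ index [0, 50].
0 + (4.414−0.000)·(50−0)/(4.428−0.000) = 0 + 4.414·50/4.428 ≈ 49.84, so AQI = 50.
PM2.5 259.6: bracket 225.5–325.4 → index 301–500; slope 199/99.9, offset 34.1.
AQI = 301 + 199/99.9·34.1 ≈ 368.93 ⇒ 369.
O₃: 0.199 ∈ [0.106, 0.200] ↔ index [201, 300].
201 + (0.199−0.106)·(300−201)/(0.200−0.106) = 201 + 0.093·99/0.094 ≈ 298.95, so AQI = 299.
PM10 457.7: bracket 415.6–510.5 → index 151–200; slope 49/94.9, offset 42.1.
AQI = 151 + 49/94.9·42.1 ≈ 172.74 ⇒ 173.
SO₂: 535.34 lies in 494.35–626.82, so I_lo=301, I_hi=500, C_lo=494.35, C_hi=626.82.
(500−301)/(626.82−494.35) × (535.34−494.35) + 301 = 199/132.47 × 40.99 + 301 ≈ 362.58 → 363.
Sub-indices: NO₂→180, CO→50, PM2.5→369, O₃→299, PM10→173, SO₂→363. Ranked high→low: 369, 363, 299, 180, 173, 50. Second-highest sub-index = 363.

363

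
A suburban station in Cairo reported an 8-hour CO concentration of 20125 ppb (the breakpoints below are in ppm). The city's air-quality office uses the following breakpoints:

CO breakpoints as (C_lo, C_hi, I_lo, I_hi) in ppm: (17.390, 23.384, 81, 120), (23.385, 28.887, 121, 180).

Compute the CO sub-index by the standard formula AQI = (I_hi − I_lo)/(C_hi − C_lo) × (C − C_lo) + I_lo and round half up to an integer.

99

Convert: 20125 ppb = 20.125 ppm.
CO 20.125: bracket 17.390–23.384 → index 81–120; slope 39/5.994, offset 2.735.
AQI = 81 + 39/5.994·2.735 ≈ 98.80 ⇒ 99.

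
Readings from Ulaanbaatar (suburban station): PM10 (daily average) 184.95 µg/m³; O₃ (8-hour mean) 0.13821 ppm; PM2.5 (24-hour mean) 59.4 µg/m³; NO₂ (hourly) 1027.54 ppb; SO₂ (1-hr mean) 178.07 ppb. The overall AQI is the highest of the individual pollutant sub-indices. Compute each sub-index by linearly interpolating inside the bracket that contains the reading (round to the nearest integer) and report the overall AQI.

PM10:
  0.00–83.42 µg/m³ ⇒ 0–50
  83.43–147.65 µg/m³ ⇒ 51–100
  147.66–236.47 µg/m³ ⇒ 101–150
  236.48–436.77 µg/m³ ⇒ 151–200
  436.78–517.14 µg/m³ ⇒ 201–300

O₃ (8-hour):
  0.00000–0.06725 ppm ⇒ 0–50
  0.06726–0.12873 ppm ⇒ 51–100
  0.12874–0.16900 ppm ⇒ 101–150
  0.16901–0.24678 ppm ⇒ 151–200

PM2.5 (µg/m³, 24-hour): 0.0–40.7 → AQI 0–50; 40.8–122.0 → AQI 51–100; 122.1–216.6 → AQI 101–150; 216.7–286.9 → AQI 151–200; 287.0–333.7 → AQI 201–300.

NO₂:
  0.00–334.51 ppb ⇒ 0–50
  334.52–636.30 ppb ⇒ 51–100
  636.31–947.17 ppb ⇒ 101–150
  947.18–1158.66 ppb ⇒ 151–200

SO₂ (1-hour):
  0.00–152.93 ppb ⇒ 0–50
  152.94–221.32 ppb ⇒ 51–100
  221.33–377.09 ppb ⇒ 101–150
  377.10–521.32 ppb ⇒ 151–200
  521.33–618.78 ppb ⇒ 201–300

170

PM10: 184.95 ∈ [147.66, 236.47] ↔ index [101, 150].
101 + (184.95−147.66)·(150−101)/(236.47−147.66) = 101 + 37.29·49/88.81 ≈ 121.57, so AQI = 122.
O₃ 0.13821: bracket 0.12874–0.16900 → index 101–150; slope 49/0.04026, offset 0.00947.
AQI = 101 + 49/0.04026·0.00947 ≈ 112.53 ⇒ 113.
PM2.5: 59.4 ∈ [40.8, 122.0] ↔ index [51, 100].
51 + (59.4−40.8)·(100−51)/(122.0−40.8) = 51 + 18.6·49/81.2 ≈ 62.22, so AQI = 62.
NO₂: row 947.18–1158.66 (AQI 151–200). (200−151)·(1027.54−947.18)/(1158.66−947.18) + 151 = 49·80.36/211.48 + 151 ≈ 169.62 → 170.
SO₂ 178.07: bracket 152.94–221.32 → index 51–100; slope 49/68.38, offset 25.13.
AQI = 51 + 49/68.38·25.13 ≈ 69.01 ⇒ 69.
Sub-indices: PM10→122, O₃→113, PM2.5→62, NO₂→170, SO₂→69. Overall AQI = max = 170; dominant pollutant is NO₂.
AQI 170: Unhealthy.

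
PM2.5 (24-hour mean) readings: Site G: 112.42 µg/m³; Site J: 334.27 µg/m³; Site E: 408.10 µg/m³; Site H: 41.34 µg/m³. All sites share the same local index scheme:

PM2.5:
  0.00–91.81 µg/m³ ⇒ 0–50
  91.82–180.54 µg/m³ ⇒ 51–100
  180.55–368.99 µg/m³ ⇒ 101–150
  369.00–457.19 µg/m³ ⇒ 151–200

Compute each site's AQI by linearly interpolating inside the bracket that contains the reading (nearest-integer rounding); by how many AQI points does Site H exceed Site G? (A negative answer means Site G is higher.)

Site G: 112.42 ∈ [91.82, 180.54] ↔ index [51, 100].
51 + (112.42−91.82)·(100−51)/(180.54−91.82) = 51 + 20.60·49/88.72 ≈ 62.38, so AQI = 62.
Site J 334.27: bracket 180.55–368.99 → index 101–150; slope 49/188.44, offset 153.72.
AQI = 101 + 49/188.44·153.72 ≈ 140.97 ⇒ 141.
Site E: 408.10 lies in 369.00–457.19, so I_lo=151, I_hi=200, C_lo=369.00, C_hi=457.19.
(200−151)/(457.19−369.00) × (408.10−369.00) + 151 = 49/88.19 × 39.10 + 151 ≈ 172.72 → 173.
Site H: row 0.00–91.81 (AQI 0–50). (50−0)·(41.34−0.00)/(91.81−0.00) + 0 = 50·41.34/91.81 + 0 ≈ 22.51 → 23.
AQIs: Site G=62, Site J=141, Site E=173, Site H=23. Site H (23) − Site G (62) = -39.

-39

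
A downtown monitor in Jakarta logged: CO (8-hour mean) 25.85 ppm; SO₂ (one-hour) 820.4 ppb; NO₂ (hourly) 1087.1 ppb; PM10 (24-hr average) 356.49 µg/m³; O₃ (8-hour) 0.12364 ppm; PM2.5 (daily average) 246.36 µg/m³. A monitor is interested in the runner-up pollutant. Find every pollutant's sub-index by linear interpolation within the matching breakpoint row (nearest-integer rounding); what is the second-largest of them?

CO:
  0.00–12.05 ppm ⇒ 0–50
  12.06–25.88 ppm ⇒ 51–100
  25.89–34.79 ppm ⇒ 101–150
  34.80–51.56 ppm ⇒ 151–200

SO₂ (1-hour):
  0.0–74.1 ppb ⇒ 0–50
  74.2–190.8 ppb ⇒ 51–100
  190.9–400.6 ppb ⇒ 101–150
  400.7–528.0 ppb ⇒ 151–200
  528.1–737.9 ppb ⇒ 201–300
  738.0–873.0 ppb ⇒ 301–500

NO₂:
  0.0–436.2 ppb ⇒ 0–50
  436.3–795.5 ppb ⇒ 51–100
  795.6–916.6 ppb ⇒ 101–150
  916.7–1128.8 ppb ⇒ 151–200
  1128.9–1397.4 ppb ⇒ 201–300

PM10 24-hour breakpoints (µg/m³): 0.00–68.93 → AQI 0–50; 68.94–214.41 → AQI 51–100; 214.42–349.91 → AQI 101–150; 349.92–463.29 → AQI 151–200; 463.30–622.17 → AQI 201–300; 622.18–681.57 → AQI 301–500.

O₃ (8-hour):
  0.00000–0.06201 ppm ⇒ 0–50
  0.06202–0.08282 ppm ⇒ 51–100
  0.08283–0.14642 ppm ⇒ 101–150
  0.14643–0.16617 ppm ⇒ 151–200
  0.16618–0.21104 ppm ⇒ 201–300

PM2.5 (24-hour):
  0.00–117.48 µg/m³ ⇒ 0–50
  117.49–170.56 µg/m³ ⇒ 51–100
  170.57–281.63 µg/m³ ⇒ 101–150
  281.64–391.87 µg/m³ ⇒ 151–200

190

CO: 25.85 ∈ [12.06, 25.88] ↔ index [51, 100].
51 + (25.85−12.06)·(100−51)/(25.88−12.06) = 51 + 13.79·49/13.82 ≈ 99.89, so AQI = 100.
SO₂: 820.4 ∈ [738.0, 873.0] ↔ index [301, 500].
301 + (820.4−738.0)·(500−301)/(873.0−738.0) = 301 + 82.4·199/135.0 ≈ 422.46, so AQI = 422.
NO₂: 1087.1 ∈ [916.7, 1128.8] ↔ index [151, 200].
151 + (1087.1−916.7)·(200−151)/(1128.8−916.7) = 151 + 170.4·49/212.1 ≈ 190.37, so AQI = 190.
PM10: 356.49 lies in 349.92–463.29, so I_lo=151, I_hi=200, C_lo=349.92, C_hi=463.29.
(200−151)/(463.29−349.92) × (356.49−349.92) + 151 = 49/113.37 × 6.57 + 151 ≈ 153.84 → 154.
O₃: 0.12364 lies in 0.08283–0.14642, so I_lo=101, I_hi=150, C_lo=0.08283, C_hi=0.14642.
(150−101)/(0.14642−0.08283) × (0.12364−0.08283) + 101 = 49/0.06359 × 0.04081 + 101 ≈ 132.45 → 132.
PM2.5 246.36: bracket 170.57–281.63 → index 101–150; slope 49/111.06, offset 75.79.
AQI = 101 + 49/111.06·75.79 ≈ 134.44 ⇒ 134.
Sub-indices: CO→100, SO₂→422, NO₂→190, PM10→154, O₃→132, PM2.5→134. Ranked high→low: 422, 190, 154, 134, 132, 100. Second-highest sub-index = 190.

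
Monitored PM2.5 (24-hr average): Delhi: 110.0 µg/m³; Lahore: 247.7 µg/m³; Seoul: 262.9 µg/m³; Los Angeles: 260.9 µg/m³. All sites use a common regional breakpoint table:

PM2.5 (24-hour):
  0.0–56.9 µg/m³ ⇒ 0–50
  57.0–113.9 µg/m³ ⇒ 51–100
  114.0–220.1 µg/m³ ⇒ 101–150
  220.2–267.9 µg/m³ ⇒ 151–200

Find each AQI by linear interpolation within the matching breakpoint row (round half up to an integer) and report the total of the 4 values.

664

Delhi: row 57.0–113.9 (AQI 51–100). (100−51)·(110.0−57.0)/(113.9−57.0) + 51 = 49·53.0/56.9 + 51 ≈ 96.64 → 97.
Lahore: row 220.2–267.9 (AQI 151–200). (200−151)·(247.7−220.2)/(267.9−220.2) + 151 = 49·27.5/47.7 + 151 ≈ 179.25 → 179.
Seoul: 262.9 lies in 220.2–267.9, so I_lo=151, I_hi=200, C_lo=220.2, C_hi=267.9.
(200−151)/(267.9−220.2) × (262.9−220.2) + 151 = 49/47.7 × 42.7 + 151 ≈ 194.86 → 195.
Los Angeles: row 220.2–267.9 (AQI 151–200). (200−151)·(260.9−220.2)/(267.9−220.2) + 151 = 49·40.7/47.7 + 151 ≈ 192.81 → 193.
AQIs: Delhi=97, Lahore=179, Seoul=195, Los Angeles=193. Sum = 97 + 179 + 195 + 193 = 664.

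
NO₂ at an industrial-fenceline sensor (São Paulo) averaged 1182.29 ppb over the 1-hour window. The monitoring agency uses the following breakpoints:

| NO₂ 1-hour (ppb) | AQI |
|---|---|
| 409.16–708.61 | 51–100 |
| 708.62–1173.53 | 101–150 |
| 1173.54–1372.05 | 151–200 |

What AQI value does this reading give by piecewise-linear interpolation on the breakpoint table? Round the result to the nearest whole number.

NO₂: row 1173.54–1372.05 (AQI 151–200). (200−151)·(1182.29−1173.54)/(1372.05−1173.54) + 151 = 49·8.75/198.51 + 151 ≈ 153.16 → 153.
AQI 153 falls in the Unhealthy category.

153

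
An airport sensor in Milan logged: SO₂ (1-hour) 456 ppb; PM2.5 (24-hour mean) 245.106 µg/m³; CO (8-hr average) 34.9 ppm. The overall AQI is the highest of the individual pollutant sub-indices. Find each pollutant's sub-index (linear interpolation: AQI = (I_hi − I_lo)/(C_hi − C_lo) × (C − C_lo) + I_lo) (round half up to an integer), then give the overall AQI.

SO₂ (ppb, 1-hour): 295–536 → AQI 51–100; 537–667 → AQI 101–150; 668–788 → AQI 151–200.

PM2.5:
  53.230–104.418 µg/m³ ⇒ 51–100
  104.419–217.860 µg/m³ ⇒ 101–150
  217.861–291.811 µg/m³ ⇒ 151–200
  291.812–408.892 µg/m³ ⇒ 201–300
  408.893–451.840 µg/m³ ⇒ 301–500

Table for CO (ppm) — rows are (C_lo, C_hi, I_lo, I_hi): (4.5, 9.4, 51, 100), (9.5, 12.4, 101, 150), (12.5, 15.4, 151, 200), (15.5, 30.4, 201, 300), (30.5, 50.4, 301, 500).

345

SO₂: 456 lies in 295–536, so I_lo=51, I_hi=100, C_lo=295, C_hi=536.
(100−51)/(536−295) × (456−295) + 51 = 49/241 × 161 + 51 ≈ 83.73 → 84.
PM2.5: 245.106 ∈ [217.861, 291.811] ↔ index [151, 200].
151 + (245.106−217.861)·(200−151)/(291.811−217.861) = 151 + 27.245·49/73.950 ≈ 169.05, so AQI = 169.
CO: 34.9 ∈ [30.5, 50.4] ↔ index [301, 500].
301 + (34.9−30.5)·(500−301)/(50.4−30.5) = 301 + 4.4·199/19.9 ≈ 345.00, so AQI = 345.
Sub-indices: SO₂→84, PM2.5→169, CO→345. Overall AQI = max = 345; dominant pollutant is CO.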